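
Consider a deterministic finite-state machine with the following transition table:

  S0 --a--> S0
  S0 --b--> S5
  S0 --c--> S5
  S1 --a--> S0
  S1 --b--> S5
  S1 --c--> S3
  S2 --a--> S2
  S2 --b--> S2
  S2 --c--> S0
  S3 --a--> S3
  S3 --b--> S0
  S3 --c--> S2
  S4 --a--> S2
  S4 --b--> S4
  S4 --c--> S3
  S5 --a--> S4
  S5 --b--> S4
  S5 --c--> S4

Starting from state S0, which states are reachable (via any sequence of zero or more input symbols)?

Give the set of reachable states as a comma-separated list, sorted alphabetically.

BFS from S0:
  visit S0: S0--a-->S0 (seen), S0--b-->S5 (new), S0--c-->S5 (seen)
  visit S5: S5--a-->S4 (new), S5--b-->S4 (seen), S5--c-->S4 (seen)
  visit S4: S4--a-->S2 (new), S4--b-->S4 (seen), S4--c-->S3 (new)
  visit S2: S2--a-->S2 (seen), S2--b-->S2 (seen), S2--c-->S0 (seen)
  visit S3: S3--a-->S3 (seen), S3--b-->S0 (seen), S3--c-->S2 (seen)

Answer: S0, S2, S3, S4, S5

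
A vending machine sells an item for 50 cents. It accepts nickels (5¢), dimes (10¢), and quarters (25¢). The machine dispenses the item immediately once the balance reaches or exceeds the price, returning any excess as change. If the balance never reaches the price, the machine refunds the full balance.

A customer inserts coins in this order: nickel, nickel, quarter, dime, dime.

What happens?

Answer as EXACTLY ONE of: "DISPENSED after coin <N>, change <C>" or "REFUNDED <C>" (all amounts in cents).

Price: 50¢
Coin 1 (nickel, 5¢): balance = 5¢
Coin 2 (nickel, 5¢): balance = 10¢
Coin 3 (quarter, 25¢): balance = 35¢
Coin 4 (dime, 10¢): balance = 45¢
Coin 5 (dime, 10¢): balance = 55¢
  → balance >= price → DISPENSE, change = 55 - 50 = 5¢

Answer: DISPENSED after coin 5, change 5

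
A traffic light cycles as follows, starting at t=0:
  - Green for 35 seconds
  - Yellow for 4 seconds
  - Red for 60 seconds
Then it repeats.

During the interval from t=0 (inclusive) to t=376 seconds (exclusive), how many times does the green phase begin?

Cycle = 35+4+60 = 99s
green phase starts at t = k*99 + 0 for k=0,1,2,...
Need k*99+0 < 376 → k < 3.798
k ∈ {0, ..., 3} → 4 starts

Answer: 4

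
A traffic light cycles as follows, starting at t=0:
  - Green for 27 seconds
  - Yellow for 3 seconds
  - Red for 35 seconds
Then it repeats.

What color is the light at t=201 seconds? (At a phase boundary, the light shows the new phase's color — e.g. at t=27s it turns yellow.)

Cycle length = 27 + 3 + 35 = 65s
t = 201, phase_t = 201 mod 65 = 6
6 < 27 (green end) → GREEN

Answer: green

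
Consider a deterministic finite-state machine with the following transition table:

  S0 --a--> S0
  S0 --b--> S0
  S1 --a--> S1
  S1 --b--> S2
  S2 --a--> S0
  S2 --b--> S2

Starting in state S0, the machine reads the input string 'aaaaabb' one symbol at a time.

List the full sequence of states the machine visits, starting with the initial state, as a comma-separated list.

Answer: S0, S0, S0, S0, S0, S0, S0, S0

Derivation:
Start: S0
  read 'a': S0 --a--> S0
  read 'a': S0 --a--> S0
  read 'a': S0 --a--> S0
  read 'a': S0 --a--> S0
  read 'a': S0 --a--> S0
  read 'b': S0 --b--> S0
  read 'b': S0 --b--> S0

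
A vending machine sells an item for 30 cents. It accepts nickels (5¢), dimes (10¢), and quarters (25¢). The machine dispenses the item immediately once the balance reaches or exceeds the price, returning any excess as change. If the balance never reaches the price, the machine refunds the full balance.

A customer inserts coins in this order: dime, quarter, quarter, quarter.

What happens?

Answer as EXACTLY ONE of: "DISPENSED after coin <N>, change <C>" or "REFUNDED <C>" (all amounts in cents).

Answer: DISPENSED after coin 2, change 5

Derivation:
Price: 30¢
Coin 1 (dime, 10¢): balance = 10¢
Coin 2 (quarter, 25¢): balance = 35¢
  → balance >= price → DISPENSE, change = 35 - 30 = 5¢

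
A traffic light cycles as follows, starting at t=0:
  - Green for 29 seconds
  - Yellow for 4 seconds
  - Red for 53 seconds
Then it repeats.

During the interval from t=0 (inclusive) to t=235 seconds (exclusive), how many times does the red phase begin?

Cycle = 29+4+53 = 86s
red phase starts at t = k*86 + 33 for k=0,1,2,...
Need k*86+33 < 235 → k < 2.349
k ∈ {0, ..., 2} → 3 starts

Answer: 3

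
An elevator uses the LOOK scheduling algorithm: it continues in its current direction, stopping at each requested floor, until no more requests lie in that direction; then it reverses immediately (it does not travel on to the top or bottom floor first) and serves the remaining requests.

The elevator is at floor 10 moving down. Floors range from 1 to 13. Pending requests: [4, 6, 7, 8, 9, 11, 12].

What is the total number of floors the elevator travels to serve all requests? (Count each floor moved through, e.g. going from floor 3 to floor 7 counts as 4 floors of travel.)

Answer: 14

Derivation:
Start at floor 10 moving down, LOOK stop order: [9, 8, 7, 6, 4, 11, 12]
  10 → 9: |9-10| = 1, total = 1
  9 → 8: |8-9| = 1, total = 2
  8 → 7: |7-8| = 1, total = 3
  7 → 6: |6-7| = 1, total = 4
  6 → 4: |4-6| = 2, total = 6
  4 → 11: |11-4| = 7, total = 13
  11 → 12: |12-11| = 1, total = 14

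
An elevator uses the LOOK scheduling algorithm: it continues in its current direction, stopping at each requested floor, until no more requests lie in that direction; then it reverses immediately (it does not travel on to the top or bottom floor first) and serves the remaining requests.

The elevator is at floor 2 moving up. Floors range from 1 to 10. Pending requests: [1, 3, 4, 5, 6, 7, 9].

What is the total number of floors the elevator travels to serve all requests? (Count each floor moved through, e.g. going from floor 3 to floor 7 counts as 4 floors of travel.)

Start at floor 2 moving up, LOOK stop order: [3, 4, 5, 6, 7, 9, 1]
  2 → 3: |3-2| = 1, total = 1
  3 → 4: |4-3| = 1, total = 2
  4 → 5: |5-4| = 1, total = 3
  5 → 6: |6-5| = 1, total = 4
  6 → 7: |7-6| = 1, total = 5
  7 → 9: |9-7| = 2, total = 7
  9 → 1: |1-9| = 8, total = 15

Answer: 15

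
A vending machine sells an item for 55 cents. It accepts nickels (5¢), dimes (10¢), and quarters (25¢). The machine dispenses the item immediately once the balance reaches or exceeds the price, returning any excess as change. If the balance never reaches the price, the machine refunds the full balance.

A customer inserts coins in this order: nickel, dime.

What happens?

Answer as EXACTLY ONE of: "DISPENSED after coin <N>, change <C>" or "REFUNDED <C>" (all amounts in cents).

Answer: REFUNDED 15

Derivation:
Price: 55¢
Coin 1 (nickel, 5¢): balance = 5¢
Coin 2 (dime, 10¢): balance = 15¢
All coins inserted, balance 15¢ < price 55¢ → REFUND 15¢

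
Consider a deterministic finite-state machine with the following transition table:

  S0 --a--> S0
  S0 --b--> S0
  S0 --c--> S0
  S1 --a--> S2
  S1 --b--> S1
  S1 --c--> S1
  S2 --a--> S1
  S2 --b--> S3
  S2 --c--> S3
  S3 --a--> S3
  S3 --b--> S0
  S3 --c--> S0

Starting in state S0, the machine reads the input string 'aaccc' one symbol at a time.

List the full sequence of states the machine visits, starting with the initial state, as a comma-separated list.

Start: S0
  read 'a': S0 --a--> S0
  read 'a': S0 --a--> S0
  read 'c': S0 --c--> S0
  read 'c': S0 --c--> S0
  read 'c': S0 --c--> S0

Answer: S0, S0, S0, S0, S0, S0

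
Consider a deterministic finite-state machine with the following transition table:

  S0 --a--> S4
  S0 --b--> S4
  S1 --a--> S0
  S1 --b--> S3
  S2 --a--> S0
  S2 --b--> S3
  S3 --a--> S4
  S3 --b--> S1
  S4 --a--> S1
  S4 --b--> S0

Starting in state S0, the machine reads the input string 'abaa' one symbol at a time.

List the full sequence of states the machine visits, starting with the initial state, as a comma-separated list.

Answer: S0, S4, S0, S4, S1

Derivation:
Start: S0
  read 'a': S0 --a--> S4
  read 'b': S4 --b--> S0
  read 'a': S0 --a--> S4
  read 'a': S4 --a--> S1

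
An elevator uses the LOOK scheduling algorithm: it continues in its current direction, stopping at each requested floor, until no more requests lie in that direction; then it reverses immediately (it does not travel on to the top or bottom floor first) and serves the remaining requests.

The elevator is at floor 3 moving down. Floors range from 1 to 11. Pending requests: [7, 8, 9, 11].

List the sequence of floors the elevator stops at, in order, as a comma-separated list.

Answer: 7, 8, 9, 11

Derivation:
Current: 3, moving DOWN
Serve below first (descending): []
Then reverse, serve above (ascending): [7, 8, 9, 11]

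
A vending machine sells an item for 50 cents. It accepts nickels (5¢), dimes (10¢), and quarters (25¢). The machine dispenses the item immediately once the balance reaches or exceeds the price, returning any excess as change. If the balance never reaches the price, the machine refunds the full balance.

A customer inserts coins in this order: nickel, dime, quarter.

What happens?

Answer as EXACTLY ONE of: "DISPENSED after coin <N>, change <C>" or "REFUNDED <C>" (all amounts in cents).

Answer: REFUNDED 40

Derivation:
Price: 50¢
Coin 1 (nickel, 5¢): balance = 5¢
Coin 2 (dime, 10¢): balance = 15¢
Coin 3 (quarter, 25¢): balance = 40¢
All coins inserted, balance 40¢ < price 50¢ → REFUND 40¢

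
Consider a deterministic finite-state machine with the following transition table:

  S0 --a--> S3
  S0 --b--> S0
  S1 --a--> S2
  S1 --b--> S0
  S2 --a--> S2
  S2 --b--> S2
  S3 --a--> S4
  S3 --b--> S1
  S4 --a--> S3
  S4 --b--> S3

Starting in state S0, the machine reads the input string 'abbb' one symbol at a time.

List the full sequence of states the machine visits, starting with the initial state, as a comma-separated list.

Start: S0
  read 'a': S0 --a--> S3
  read 'b': S3 --b--> S1
  read 'b': S1 --b--> S0
  read 'b': S0 --b--> S0

Answer: S0, S3, S1, S0, S0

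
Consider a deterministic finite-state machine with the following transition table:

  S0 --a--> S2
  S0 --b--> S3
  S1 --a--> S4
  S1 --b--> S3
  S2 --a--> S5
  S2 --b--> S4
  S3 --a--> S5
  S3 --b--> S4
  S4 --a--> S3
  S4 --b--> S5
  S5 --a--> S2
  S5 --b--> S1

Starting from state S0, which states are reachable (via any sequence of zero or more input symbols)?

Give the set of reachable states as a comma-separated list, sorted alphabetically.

BFS from S0:
  visit S0: S0--a-->S2 (new), S0--b-->S3 (new)
  visit S2: S2--a-->S5 (new), S2--b-->S4 (new)
  visit S3: S3--a-->S5 (seen), S3--b-->S4 (seen)
  visit S5: S5--a-->S2 (seen), S5--b-->S1 (new)
  visit S4: S4--a-->S3 (seen), S4--b-->S5 (seen)
  visit S1: S1--a-->S4 (seen), S1--b-->S3 (seen)

Answer: S0, S1, S2, S3, S4, S5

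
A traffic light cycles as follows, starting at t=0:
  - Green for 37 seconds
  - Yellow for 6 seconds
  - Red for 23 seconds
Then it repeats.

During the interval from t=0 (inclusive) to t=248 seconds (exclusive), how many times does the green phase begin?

Answer: 4

Derivation:
Cycle = 37+6+23 = 66s
green phase starts at t = k*66 + 0 for k=0,1,2,...
Need k*66+0 < 248 → k < 3.758
k ∈ {0, ..., 3} → 4 starts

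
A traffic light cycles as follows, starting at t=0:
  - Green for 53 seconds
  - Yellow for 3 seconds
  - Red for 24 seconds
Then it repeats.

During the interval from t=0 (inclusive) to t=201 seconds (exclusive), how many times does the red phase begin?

Cycle = 53+3+24 = 80s
red phase starts at t = k*80 + 56 for k=0,1,2,...
Need k*80+56 < 201 → k < 1.812
k ∈ {0, ..., 1} → 2 starts

Answer: 2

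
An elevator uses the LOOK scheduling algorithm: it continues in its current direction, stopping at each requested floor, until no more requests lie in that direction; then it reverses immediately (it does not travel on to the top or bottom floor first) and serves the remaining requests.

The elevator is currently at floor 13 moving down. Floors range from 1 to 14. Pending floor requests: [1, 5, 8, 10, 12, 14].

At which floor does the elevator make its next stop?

Current floor: 13, direction: down
Requests above: [14]
Requests below: [1, 5, 8, 10, 12]
Moving down and requests lie below → nearest below is max([1, 5, 8, 10, 12]) = 12

Answer: 12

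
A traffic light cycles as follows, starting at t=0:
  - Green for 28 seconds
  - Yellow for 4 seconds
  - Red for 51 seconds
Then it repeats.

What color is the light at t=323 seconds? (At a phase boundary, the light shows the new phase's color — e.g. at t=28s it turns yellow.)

Cycle length = 28 + 4 + 51 = 83s
t = 323, phase_t = 323 mod 83 = 74
74 >= 32 → RED

Answer: red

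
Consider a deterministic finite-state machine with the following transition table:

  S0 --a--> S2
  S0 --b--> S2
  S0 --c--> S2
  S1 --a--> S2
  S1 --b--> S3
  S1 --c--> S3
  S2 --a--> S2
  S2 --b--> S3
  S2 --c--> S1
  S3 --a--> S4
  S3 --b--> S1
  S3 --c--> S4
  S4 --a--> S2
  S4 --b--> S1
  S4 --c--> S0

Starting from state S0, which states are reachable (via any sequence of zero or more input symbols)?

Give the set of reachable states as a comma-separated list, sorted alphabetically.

BFS from S0:
  visit S0: S0--a-->S2 (new), S0--b-->S2 (seen), S0--c-->S2 (seen)
  visit S2: S2--a-->S2 (seen), S2--b-->S3 (new), S2--c-->S1 (new)
  visit S3: S3--a-->S4 (new), S3--b-->S1 (seen), S3--c-->S4 (seen)
  visit S1: S1--a-->S2 (seen), S1--b-->S3 (seen), S1--c-->S3 (seen)
  visit S4: S4--a-->S2 (seen), S4--b-->S1 (seen), S4--c-->S0 (seen)

Answer: S0, S1, S2, S3, S4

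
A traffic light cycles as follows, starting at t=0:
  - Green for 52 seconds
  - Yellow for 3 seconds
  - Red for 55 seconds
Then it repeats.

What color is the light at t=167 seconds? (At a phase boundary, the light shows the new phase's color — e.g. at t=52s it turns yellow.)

Cycle length = 52 + 3 + 55 = 110s
t = 167, phase_t = 167 mod 110 = 57
57 >= 55 → RED

Answer: red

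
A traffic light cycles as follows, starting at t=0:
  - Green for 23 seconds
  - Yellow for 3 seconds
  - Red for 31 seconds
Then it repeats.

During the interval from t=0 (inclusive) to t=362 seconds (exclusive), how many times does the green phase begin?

Cycle = 23+3+31 = 57s
green phase starts at t = k*57 + 0 for k=0,1,2,...
Need k*57+0 < 362 → k < 6.351
k ∈ {0, ..., 6} → 7 starts

Answer: 7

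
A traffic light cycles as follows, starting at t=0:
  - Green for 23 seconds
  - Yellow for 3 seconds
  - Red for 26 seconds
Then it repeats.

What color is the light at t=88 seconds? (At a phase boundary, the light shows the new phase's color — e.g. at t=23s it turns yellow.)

Answer: red

Derivation:
Cycle length = 23 + 3 + 26 = 52s
t = 88, phase_t = 88 mod 52 = 36
36 >= 26 → RED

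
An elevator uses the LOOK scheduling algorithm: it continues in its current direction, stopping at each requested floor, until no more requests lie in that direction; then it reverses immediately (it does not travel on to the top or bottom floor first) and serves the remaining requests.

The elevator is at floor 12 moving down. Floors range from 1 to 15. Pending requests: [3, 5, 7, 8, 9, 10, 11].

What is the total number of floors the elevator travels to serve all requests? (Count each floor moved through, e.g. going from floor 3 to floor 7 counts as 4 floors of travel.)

Start at floor 12 moving down, LOOK stop order: [11, 10, 9, 8, 7, 5, 3]
  12 → 11: |11-12| = 1, total = 1
  11 → 10: |10-11| = 1, total = 2
  10 → 9: |9-10| = 1, total = 3
  9 → 8: |8-9| = 1, total = 4
  8 → 7: |7-8| = 1, total = 5
  7 → 5: |5-7| = 2, total = 7
  5 → 3: |3-5| = 2, total = 9

Answer: 9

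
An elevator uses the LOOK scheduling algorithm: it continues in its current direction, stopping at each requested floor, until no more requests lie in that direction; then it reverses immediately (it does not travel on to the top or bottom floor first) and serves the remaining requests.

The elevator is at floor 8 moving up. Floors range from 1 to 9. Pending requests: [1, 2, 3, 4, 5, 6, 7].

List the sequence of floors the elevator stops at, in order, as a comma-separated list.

Current: 8, moving UP
Serve above first (ascending): []
Then reverse, serve below (descending): [7, 6, 5, 4, 3, 2, 1]

Answer: 7, 6, 5, 4, 3, 2, 1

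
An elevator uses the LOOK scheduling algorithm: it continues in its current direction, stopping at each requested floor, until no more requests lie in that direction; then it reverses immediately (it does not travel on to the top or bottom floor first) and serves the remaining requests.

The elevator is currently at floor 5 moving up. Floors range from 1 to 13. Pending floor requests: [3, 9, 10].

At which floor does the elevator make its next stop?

Current floor: 5, direction: up
Requests above: [9, 10]
Requests below: [3]
Moving up and requests lie above → nearest above is min([9, 10]) = 9

Answer: 9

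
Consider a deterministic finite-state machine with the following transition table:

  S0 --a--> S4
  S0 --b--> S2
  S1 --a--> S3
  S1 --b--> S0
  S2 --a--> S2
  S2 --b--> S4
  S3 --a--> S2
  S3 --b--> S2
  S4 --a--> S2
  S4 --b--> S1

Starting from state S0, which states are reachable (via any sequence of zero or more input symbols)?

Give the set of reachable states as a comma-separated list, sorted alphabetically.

Answer: S0, S1, S2, S3, S4

Derivation:
BFS from S0:
  visit S0: S0--a-->S4 (new), S0--b-->S2 (new)
  visit S4: S4--a-->S2 (seen), S4--b-->S1 (new)
  visit S2: S2--a-->S2 (seen), S2--b-->S4 (seen)
  visit S1: S1--a-->S3 (new), S1--b-->S0 (seen)
  visit S3: S3--a-->S2 (seen), S3--b-->S2 (seen)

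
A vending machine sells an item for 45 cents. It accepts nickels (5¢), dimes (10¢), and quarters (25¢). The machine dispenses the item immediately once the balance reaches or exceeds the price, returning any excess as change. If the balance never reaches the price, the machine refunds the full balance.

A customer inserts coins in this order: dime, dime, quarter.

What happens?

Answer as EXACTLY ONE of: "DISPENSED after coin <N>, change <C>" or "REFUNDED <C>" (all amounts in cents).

Price: 45¢
Coin 1 (dime, 10¢): balance = 10¢
Coin 2 (dime, 10¢): balance = 20¢
Coin 3 (quarter, 25¢): balance = 45¢
  → balance >= price → DISPENSE, change = 45 - 45 = 0¢

Answer: DISPENSED after coin 3, change 0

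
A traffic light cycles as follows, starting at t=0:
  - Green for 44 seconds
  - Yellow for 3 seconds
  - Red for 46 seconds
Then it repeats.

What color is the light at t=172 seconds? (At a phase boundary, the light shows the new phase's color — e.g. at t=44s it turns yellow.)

Answer: red

Derivation:
Cycle length = 44 + 3 + 46 = 93s
t = 172, phase_t = 172 mod 93 = 79
79 >= 47 → RED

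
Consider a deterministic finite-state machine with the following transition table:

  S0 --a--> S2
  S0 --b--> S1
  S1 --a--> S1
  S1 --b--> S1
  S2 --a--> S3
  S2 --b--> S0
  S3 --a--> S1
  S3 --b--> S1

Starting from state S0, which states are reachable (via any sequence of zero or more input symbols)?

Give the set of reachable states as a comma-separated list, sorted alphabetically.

Answer: S0, S1, S2, S3

Derivation:
BFS from S0:
  visit S0: S0--a-->S2 (new), S0--b-->S1 (new)
  visit S2: S2--a-->S3 (new), S2--b-->S0 (seen)
  visit S1: S1--a-->S1 (seen), S1--b-->S1 (seen)
  visit S3: S3--a-->S1 (seen), S3--b-->S1 (seen)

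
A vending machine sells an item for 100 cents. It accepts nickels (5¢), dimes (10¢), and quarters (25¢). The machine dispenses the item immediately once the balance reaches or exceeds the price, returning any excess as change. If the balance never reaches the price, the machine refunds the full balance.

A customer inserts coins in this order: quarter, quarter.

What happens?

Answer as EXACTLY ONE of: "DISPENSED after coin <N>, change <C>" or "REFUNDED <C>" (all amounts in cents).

Price: 100¢
Coin 1 (quarter, 25¢): balance = 25¢
Coin 2 (quarter, 25¢): balance = 50¢
All coins inserted, balance 50¢ < price 100¢ → REFUND 50¢

Answer: REFUNDED 50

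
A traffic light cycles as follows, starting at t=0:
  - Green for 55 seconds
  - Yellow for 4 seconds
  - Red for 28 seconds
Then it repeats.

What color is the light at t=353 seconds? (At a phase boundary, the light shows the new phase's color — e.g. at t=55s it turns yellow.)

Answer: green

Derivation:
Cycle length = 55 + 4 + 28 = 87s
t = 353, phase_t = 353 mod 87 = 5
5 < 55 (green end) → GREEN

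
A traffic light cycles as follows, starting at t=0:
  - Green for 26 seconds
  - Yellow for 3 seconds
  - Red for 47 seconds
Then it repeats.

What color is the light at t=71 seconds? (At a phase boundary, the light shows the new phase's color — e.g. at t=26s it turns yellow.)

Cycle length = 26 + 3 + 47 = 76s
t = 71, phase_t = 71 mod 76 = 71
71 >= 29 → RED

Answer: red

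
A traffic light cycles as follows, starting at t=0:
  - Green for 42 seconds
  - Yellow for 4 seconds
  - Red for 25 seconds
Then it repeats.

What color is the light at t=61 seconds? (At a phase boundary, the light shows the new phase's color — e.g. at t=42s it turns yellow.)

Cycle length = 42 + 4 + 25 = 71s
t = 61, phase_t = 61 mod 71 = 61
61 >= 46 → RED

Answer: red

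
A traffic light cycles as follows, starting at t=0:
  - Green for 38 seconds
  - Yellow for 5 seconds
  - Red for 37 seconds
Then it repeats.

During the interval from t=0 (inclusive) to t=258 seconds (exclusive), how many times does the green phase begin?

Cycle = 38+5+37 = 80s
green phase starts at t = k*80 + 0 for k=0,1,2,...
Need k*80+0 < 258 → k < 3.225
k ∈ {0, ..., 3} → 4 starts

Answer: 4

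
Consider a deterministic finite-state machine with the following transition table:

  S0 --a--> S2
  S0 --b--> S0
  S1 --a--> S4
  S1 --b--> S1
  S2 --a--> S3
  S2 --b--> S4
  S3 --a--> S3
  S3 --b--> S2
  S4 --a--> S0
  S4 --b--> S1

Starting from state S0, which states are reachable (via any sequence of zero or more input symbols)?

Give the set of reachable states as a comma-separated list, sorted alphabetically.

BFS from S0:
  visit S0: S0--a-->S2 (new), S0--b-->S0 (seen)
  visit S2: S2--a-->S3 (new), S2--b-->S4 (new)
  visit S3: S3--a-->S3 (seen), S3--b-->S2 (seen)
  visit S4: S4--a-->S0 (seen), S4--b-->S1 (new)
  visit S1: S1--a-->S4 (seen), S1--b-->S1 (seen)

Answer: S0, S1, S2, S3, S4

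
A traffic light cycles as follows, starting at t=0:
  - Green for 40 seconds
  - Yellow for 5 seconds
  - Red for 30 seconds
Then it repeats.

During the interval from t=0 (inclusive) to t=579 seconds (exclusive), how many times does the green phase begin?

Cycle = 40+5+30 = 75s
green phase starts at t = k*75 + 0 for k=0,1,2,...
Need k*75+0 < 579 → k < 7.720
k ∈ {0, ..., 7} → 8 starts

Answer: 8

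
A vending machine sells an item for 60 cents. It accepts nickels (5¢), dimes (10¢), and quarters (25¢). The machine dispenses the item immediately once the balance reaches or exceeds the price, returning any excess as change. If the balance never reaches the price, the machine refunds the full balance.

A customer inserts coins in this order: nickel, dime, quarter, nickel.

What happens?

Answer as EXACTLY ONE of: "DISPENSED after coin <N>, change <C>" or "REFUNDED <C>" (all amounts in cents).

Price: 60¢
Coin 1 (nickel, 5¢): balance = 5¢
Coin 2 (dime, 10¢): balance = 15¢
Coin 3 (quarter, 25¢): balance = 40¢
Coin 4 (nickel, 5¢): balance = 45¢
All coins inserted, balance 45¢ < price 60¢ → REFUND 45¢

Answer: REFUNDED 45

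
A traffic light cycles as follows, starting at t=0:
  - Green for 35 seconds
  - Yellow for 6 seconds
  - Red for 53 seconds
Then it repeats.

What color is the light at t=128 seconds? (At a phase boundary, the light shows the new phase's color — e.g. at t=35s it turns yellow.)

Cycle length = 35 + 6 + 53 = 94s
t = 128, phase_t = 128 mod 94 = 34
34 < 35 (green end) → GREEN

Answer: green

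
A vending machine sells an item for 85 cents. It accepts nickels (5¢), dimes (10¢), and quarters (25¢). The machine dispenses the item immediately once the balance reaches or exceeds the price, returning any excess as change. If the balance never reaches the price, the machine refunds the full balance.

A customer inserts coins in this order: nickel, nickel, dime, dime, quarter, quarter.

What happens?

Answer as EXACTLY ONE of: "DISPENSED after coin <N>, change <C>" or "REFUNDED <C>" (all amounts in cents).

Answer: REFUNDED 80

Derivation:
Price: 85¢
Coin 1 (nickel, 5¢): balance = 5¢
Coin 2 (nickel, 5¢): balance = 10¢
Coin 3 (dime, 10¢): balance = 20¢
Coin 4 (dime, 10¢): balance = 30¢
Coin 5 (quarter, 25¢): balance = 55¢
Coin 6 (quarter, 25¢): balance = 80¢
All coins inserted, balance 80¢ < price 85¢ → REFUND 80¢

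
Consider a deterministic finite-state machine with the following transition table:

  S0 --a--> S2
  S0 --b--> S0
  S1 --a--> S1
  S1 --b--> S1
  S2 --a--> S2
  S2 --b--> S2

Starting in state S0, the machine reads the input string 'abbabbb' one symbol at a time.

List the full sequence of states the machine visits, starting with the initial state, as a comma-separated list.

Start: S0
  read 'a': S0 --a--> S2
  read 'b': S2 --b--> S2
  read 'b': S2 --b--> S2
  read 'a': S2 --a--> S2
  read 'b': S2 --b--> S2
  read 'b': S2 --b--> S2
  read 'b': S2 --b--> S2

Answer: S0, S2, S2, S2, S2, S2, S2, S2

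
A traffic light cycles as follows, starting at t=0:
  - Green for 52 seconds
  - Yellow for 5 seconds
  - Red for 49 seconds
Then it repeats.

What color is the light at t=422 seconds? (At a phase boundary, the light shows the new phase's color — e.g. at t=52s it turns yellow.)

Answer: red

Derivation:
Cycle length = 52 + 5 + 49 = 106s
t = 422, phase_t = 422 mod 106 = 104
104 >= 57 → RED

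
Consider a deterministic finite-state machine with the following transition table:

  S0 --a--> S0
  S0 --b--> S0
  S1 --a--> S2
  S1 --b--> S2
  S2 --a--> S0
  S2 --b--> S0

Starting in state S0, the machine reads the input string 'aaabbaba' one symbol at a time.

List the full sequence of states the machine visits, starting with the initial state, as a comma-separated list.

Answer: S0, S0, S0, S0, S0, S0, S0, S0, S0

Derivation:
Start: S0
  read 'a': S0 --a--> S0
  read 'a': S0 --a--> S0
  read 'a': S0 --a--> S0
  read 'b': S0 --b--> S0
  read 'b': S0 --b--> S0
  read 'a': S0 --a--> S0
  read 'b': S0 --b--> S0
  read 'a': S0 --a--> S0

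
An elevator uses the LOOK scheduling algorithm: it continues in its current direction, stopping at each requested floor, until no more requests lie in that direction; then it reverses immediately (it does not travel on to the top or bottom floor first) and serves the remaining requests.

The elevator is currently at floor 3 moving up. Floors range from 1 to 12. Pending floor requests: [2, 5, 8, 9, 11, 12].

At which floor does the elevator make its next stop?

Answer: 5

Derivation:
Current floor: 3, direction: up
Requests above: [5, 8, 9, 11, 12]
Requests below: [2]
Moving up and requests lie above → nearest above is min([5, 8, 9, 11, 12]) = 5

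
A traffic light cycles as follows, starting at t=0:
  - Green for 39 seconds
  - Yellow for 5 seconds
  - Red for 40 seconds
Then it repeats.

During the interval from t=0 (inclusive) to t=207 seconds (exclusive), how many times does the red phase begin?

Cycle = 39+5+40 = 84s
red phase starts at t = k*84 + 44 for k=0,1,2,...
Need k*84+44 < 207 → k < 1.940
k ∈ {0, ..., 1} → 2 starts

Answer: 2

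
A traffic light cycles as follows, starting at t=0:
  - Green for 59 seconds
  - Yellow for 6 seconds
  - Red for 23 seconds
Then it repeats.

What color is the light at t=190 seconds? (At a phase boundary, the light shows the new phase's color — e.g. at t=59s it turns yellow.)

Answer: green

Derivation:
Cycle length = 59 + 6 + 23 = 88s
t = 190, phase_t = 190 mod 88 = 14
14 < 59 (green end) → GREEN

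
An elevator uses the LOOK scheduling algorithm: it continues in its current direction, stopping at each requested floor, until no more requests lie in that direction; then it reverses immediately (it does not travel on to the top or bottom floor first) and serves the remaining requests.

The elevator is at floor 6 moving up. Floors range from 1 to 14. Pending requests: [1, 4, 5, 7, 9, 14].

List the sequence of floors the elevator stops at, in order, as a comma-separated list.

Current: 6, moving UP
Serve above first (ascending): [7, 9, 14]
Then reverse, serve below (descending): [5, 4, 1]

Answer: 7, 9, 14, 5, 4, 1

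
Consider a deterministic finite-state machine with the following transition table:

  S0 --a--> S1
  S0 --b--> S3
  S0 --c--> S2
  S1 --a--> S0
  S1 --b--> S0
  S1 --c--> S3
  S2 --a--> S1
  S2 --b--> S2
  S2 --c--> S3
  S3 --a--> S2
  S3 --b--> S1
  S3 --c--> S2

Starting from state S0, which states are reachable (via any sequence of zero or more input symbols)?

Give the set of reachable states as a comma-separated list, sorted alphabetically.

Answer: S0, S1, S2, S3

Derivation:
BFS from S0:
  visit S0: S0--a-->S1 (new), S0--b-->S3 (new), S0--c-->S2 (new)
  visit S1: S1--a-->S0 (seen), S1--b-->S0 (seen), S1--c-->S3 (seen)
  visit S3: S3--a-->S2 (seen), S3--b-->S1 (seen), S3--c-->S2 (seen)
  visit S2: S2--a-->S1 (seen), S2--b-->S2 (seen), S2--c-->S3 (seen)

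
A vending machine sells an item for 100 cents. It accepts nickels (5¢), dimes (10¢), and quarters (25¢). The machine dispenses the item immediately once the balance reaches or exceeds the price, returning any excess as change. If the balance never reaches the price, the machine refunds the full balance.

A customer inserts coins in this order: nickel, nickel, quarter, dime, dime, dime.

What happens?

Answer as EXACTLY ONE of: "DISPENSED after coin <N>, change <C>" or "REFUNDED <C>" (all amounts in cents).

Price: 100¢
Coin 1 (nickel, 5¢): balance = 5¢
Coin 2 (nickel, 5¢): balance = 10¢
Coin 3 (quarter, 25¢): balance = 35¢
Coin 4 (dime, 10¢): balance = 45¢
Coin 5 (dime, 10¢): balance = 55¢
Coin 6 (dime, 10¢): balance = 65¢
All coins inserted, balance 65¢ < price 100¢ → REFUND 65¢

Answer: REFUNDED 65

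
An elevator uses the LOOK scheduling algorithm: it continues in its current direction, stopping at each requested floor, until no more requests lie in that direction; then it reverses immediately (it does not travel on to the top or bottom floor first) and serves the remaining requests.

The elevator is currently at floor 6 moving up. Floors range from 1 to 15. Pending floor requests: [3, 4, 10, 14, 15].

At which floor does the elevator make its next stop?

Current floor: 6, direction: up
Requests above: [10, 14, 15]
Requests below: [3, 4]
Moving up and requests lie above → nearest above is min([10, 14, 15]) = 10

Answer: 10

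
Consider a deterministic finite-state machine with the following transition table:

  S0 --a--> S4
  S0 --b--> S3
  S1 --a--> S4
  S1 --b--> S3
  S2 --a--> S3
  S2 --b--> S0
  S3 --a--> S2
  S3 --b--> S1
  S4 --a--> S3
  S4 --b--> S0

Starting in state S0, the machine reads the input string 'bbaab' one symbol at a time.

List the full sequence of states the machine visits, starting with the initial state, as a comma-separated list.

Answer: S0, S3, S1, S4, S3, S1

Derivation:
Start: S0
  read 'b': S0 --b--> S3
  read 'b': S3 --b--> S1
  read 'a': S1 --a--> S4
  read 'a': S4 --a--> S3
  read 'b': S3 --b--> S1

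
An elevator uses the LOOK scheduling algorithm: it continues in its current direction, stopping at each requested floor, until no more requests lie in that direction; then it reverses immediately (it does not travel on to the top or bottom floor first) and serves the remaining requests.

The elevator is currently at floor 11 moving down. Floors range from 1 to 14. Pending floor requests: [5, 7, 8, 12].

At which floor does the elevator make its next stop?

Answer: 8

Derivation:
Current floor: 11, direction: down
Requests above: [12]
Requests below: [5, 7, 8]
Moving down and requests lie below → nearest below is max([5, 7, 8]) = 8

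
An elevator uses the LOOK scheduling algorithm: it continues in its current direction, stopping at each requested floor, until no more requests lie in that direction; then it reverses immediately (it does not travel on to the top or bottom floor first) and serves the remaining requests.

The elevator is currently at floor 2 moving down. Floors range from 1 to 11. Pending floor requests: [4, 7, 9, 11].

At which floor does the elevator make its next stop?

Answer: 4

Derivation:
Current floor: 2, direction: down
Requests above: [4, 7, 9, 11]
Requests below: []
Moving down but no requests below → reverse; nearest above is min([4, 7, 9, 11]) = 4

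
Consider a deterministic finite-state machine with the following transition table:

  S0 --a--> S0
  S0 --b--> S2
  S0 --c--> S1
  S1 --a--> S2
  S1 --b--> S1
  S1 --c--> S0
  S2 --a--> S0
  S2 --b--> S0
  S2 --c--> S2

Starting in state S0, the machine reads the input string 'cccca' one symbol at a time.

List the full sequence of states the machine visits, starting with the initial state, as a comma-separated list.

Answer: S0, S1, S0, S1, S0, S0

Derivation:
Start: S0
  read 'c': S0 --c--> S1
  read 'c': S1 --c--> S0
  read 'c': S0 --c--> S1
  read 'c': S1 --c--> S0
  read 'a': S0 --a--> S0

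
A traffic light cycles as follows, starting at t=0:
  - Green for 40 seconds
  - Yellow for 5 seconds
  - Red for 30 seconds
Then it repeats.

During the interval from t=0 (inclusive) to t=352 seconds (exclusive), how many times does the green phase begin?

Cycle = 40+5+30 = 75s
green phase starts at t = k*75 + 0 for k=0,1,2,...
Need k*75+0 < 352 → k < 4.693
k ∈ {0, ..., 4} → 5 starts

Answer: 5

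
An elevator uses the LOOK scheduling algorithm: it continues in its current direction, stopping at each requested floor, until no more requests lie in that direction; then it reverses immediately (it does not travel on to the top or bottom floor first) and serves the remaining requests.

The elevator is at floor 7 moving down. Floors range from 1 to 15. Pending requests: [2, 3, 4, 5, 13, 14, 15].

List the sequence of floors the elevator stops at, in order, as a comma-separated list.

Answer: 5, 4, 3, 2, 13, 14, 15

Derivation:
Current: 7, moving DOWN
Serve below first (descending): [5, 4, 3, 2]
Then reverse, serve above (ascending): [13, 14, 15]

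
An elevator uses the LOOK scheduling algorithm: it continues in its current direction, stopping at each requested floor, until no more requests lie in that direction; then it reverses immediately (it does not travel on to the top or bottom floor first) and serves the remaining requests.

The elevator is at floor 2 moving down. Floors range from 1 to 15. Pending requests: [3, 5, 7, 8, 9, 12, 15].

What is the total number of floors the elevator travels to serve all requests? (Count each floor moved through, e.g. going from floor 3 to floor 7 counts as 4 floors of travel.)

Answer: 13

Derivation:
Start at floor 2 moving down, LOOK stop order: [3, 5, 7, 8, 9, 12, 15]
  2 → 3: |3-2| = 1, total = 1
  3 → 5: |5-3| = 2, total = 3
  5 → 7: |7-5| = 2, total = 5
  7 → 8: |8-7| = 1, total = 6
  8 → 9: |9-8| = 1, total = 7
  9 → 12: |12-9| = 3, total = 10
  12 → 15: |15-12| = 3, total = 13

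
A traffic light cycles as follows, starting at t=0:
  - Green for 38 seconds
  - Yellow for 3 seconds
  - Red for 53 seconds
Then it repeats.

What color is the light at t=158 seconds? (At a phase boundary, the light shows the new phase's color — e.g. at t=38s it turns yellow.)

Cycle length = 38 + 3 + 53 = 94s
t = 158, phase_t = 158 mod 94 = 64
64 >= 41 → RED

Answer: red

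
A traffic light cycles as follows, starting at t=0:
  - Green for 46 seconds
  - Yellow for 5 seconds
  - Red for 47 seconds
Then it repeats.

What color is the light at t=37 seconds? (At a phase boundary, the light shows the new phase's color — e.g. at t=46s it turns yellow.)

Answer: green

Derivation:
Cycle length = 46 + 5 + 47 = 98s
t = 37, phase_t = 37 mod 98 = 37
37 < 46 (green end) → GREEN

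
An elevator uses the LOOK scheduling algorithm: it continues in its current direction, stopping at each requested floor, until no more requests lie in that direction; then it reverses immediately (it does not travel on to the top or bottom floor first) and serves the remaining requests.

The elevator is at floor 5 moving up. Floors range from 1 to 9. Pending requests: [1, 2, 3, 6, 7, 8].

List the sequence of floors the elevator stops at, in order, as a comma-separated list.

Answer: 6, 7, 8, 3, 2, 1

Derivation:
Current: 5, moving UP
Serve above first (ascending): [6, 7, 8]
Then reverse, serve below (descending): [3, 2, 1]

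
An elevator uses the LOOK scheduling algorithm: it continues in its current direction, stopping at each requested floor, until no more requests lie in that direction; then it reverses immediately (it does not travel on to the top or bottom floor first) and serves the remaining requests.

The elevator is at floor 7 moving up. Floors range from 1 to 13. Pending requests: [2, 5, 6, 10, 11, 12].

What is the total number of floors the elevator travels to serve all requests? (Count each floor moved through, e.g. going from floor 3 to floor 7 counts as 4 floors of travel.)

Answer: 15

Derivation:
Start at floor 7 moving up, LOOK stop order: [10, 11, 12, 6, 5, 2]
  7 → 10: |10-7| = 3, total = 3
  10 → 11: |11-10| = 1, total = 4
  11 → 12: |12-11| = 1, total = 5
  12 → 6: |6-12| = 6, total = 11
  6 → 5: |5-6| = 1, total = 12
  5 → 2: |2-5| = 3, total = 15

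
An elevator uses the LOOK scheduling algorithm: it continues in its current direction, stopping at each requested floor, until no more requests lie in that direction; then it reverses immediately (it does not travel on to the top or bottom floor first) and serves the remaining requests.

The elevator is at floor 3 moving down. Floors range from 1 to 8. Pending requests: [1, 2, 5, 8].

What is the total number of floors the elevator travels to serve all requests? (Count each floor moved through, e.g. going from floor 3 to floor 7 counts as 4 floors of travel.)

Answer: 9

Derivation:
Start at floor 3 moving down, LOOK stop order: [2, 1, 5, 8]
  3 → 2: |2-3| = 1, total = 1
  2 → 1: |1-2| = 1, total = 2
  1 → 5: |5-1| = 4, total = 6
  5 → 8: |8-5| = 3, total = 9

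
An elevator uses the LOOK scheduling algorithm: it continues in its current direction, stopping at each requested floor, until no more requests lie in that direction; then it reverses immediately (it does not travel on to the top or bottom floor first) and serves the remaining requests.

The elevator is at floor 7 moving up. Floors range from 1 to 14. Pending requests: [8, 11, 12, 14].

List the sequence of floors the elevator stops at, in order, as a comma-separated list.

Current: 7, moving UP
Serve above first (ascending): [8, 11, 12, 14]
Then reverse, serve below (descending): []

Answer: 8, 11, 12, 14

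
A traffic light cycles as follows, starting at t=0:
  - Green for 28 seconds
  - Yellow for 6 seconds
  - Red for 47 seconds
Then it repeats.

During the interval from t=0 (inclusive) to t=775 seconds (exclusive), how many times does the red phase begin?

Answer: 10

Derivation:
Cycle = 28+6+47 = 81s
red phase starts at t = k*81 + 34 for k=0,1,2,...
Need k*81+34 < 775 → k < 9.148
k ∈ {0, ..., 9} → 10 starts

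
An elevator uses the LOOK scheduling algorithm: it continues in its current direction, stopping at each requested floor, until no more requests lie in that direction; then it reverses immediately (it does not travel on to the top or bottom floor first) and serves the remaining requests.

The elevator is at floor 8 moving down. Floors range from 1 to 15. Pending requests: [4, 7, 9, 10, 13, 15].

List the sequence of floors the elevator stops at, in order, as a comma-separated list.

Answer: 7, 4, 9, 10, 13, 15

Derivation:
Current: 8, moving DOWN
Serve below first (descending): [7, 4]
Then reverse, serve above (ascending): [9, 10, 13, 15]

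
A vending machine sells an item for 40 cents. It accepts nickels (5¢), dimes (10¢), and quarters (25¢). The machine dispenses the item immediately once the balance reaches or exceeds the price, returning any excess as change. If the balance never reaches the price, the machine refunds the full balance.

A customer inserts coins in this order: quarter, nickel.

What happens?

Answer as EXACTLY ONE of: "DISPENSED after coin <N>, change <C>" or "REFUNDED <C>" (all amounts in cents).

Price: 40¢
Coin 1 (quarter, 25¢): balance = 25¢
Coin 2 (nickel, 5¢): balance = 30¢
All coins inserted, balance 30¢ < price 40¢ → REFUND 30¢

Answer: REFUNDED 30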